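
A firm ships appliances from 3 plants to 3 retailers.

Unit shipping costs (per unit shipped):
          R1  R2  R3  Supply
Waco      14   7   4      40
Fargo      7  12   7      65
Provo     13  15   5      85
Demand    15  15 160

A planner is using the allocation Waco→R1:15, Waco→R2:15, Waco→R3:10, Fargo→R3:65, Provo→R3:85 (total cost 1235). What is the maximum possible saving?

Current plan cost = 15·14 + 15·7 + 10·4 + 65·7 + 85·5 = 1235.
Optimal plan:
  Waco→R2: 15 × 7 = 105
  Waco→R3: 25 × 4 = 100
  Fargo→R1: 15 × 7 = 105
  Fargo→R3: 50 × 7 = 350
  Provo→R3: 85 × 5 = 425
Optimal cost = 1085.
Saving = 1235 − 1085 = 150.

150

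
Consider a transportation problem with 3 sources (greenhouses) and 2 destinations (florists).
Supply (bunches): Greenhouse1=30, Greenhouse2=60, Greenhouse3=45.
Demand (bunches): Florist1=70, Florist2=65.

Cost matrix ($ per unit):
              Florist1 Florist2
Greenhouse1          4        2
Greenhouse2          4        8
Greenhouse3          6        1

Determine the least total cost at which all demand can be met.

One minimum-cost allocation:
  Greenhouse1->Florist1: 10 × $4 = $40
  Greenhouse1->Florist2: 20 × $2 = $40
  Greenhouse2->Florist1: 60 × $4 = $240
  Greenhouse3->Florist2: 45 × $1 = $45
Total = 40 + 40 + 240 + 45 = $365.

365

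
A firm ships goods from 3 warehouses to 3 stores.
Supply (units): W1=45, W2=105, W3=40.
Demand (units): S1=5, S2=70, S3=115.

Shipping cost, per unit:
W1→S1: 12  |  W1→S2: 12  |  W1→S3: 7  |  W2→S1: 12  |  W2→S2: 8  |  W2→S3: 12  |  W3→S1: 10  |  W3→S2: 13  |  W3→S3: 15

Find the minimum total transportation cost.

1870

One minimum-cost allocation:
  W1→S3: 45 × 7 = 315
  W2→S2: 70 × 8 = 560
  W2→S3: 35 × 12 = 420
  W3→S1: 5 × 10 = 50
  W3→S3: 35 × 15 = 525
Total = 315 + 560 + 420 + 50 + 525 = 1870.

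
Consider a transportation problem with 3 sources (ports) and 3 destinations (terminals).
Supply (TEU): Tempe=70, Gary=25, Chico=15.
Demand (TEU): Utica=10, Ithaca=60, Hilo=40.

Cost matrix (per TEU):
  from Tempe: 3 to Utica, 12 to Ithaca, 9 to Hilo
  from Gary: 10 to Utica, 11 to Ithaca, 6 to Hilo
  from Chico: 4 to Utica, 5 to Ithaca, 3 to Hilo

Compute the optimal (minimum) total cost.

930

A cheapest plan:
  Tempe→Utica: 10 × 3 = 30
  Tempe→Ithaca: 45 × 12 = 540
  Tempe→Hilo: 15 × 9 = 135
  Gary→Hilo: 25 × 6 = 150
  Chico→Ithaca: 15 × 5 = 75
Total = 30 + 540 + 135 + 150 + 75 = 930.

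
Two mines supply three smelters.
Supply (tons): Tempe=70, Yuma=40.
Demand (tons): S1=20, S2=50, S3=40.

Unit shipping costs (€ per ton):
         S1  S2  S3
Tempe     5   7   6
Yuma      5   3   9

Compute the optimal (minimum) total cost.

Optimal allocation:
  Tempe→S1: 20 tons
  Tempe→S2: 10 tons
  Tempe→S3: 40 tons
  Yuma→S2: 40 tons
Total cost = €530.

530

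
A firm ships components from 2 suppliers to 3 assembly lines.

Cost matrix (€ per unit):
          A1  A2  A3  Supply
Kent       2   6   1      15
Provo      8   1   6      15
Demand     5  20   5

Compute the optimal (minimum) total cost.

60

Optimal allocation:
  Kent→A1: 5 × €2 = €10
  Kent→A2: 5 × €6 = €30
  Kent→A3: 5 × €1 = €5
  Provo→A2: 15 × €1 = €15
Total = 10 + 30 + 5 + 15 = €60.
(Supply check: Kent ships 15; Provo ships 15.)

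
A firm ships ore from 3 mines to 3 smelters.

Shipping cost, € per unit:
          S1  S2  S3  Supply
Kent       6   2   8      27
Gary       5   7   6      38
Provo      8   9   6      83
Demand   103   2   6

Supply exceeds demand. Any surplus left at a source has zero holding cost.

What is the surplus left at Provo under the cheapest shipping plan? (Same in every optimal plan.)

Minimum-cost shipments:
  Kent->S1: 25 × €6 = €150
  Kent->S2: 2 × €2 = €4
  Gary->S1: 38 × €5 = €190
  Provo->S1: 40 × €8 = €320
  Provo->S3: 6 × €6 = €36
Total cost = €700.
Provo ships 46 of its 83, leaving 37.

37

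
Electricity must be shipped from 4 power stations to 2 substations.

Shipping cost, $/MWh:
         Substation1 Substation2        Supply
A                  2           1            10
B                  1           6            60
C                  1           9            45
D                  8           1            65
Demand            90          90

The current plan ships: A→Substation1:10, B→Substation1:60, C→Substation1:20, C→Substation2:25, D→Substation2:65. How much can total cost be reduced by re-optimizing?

Current plan cost = 10·2 + 60·1 + 20·1 + 25·9 + 65·1 = $390.
Optimal plan:
  A–Substation2: 10 × $1 = $10
  B–Substation1: 45 × $1 = $45
  B–Substation2: 15 × $6 = $90
  C–Substation1: 45 × $1 = $45
  D–Substation2: 65 × $1 = $65
Optimal cost = $255.
Saving = 390 − 255 = $135.

135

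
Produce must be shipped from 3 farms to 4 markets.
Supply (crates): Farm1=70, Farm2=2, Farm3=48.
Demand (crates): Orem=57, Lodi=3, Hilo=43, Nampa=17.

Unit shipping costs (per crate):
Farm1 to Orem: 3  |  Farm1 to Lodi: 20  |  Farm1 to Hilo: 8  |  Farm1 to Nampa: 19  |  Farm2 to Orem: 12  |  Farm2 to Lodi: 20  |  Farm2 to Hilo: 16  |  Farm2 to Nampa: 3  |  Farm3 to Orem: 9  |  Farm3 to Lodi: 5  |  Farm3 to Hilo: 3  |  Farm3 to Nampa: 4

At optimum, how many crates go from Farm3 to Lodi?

3

Optimal shipments:
  Farm1→Orem: 57 × 3 = 171
  Farm1→Hilo: 13 × 8 = 104
  Farm2→Nampa: 2 × 3 = 6
  Farm3→Lodi: 3 × 5 = 15
  Farm3→Hilo: 30 × 3 = 90
  Farm3→Nampa: 15 × 4 = 60
Total cost = 446.
So Farm3→Lodi carries 3 crates.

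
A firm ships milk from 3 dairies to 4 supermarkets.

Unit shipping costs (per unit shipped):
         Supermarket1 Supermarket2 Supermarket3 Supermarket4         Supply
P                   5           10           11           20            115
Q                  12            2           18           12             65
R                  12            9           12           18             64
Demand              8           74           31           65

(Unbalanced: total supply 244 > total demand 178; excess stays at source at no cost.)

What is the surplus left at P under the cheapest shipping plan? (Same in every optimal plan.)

66

Minimum-cost shipments:
  P→Supermarket1: 8 × 5 = 40
  P→Supermarket2: 9 × 10 = 90
  P→Supermarket3: 31 × 11 = 341
  P→Supermarket4: 1 × 20 = 20
  Q→Supermarket2: 65 × 2 = 130
  R→Supermarket4: 64 × 18 = 1152
Total cost = 1773.
P ships 49 of its 115, leaving 66.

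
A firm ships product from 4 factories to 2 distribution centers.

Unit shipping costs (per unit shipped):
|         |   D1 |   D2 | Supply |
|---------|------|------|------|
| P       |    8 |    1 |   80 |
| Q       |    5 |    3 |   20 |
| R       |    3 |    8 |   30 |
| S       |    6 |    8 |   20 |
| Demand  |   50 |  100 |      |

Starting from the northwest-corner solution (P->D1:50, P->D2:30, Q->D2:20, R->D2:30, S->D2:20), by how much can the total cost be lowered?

540

Current plan cost = 50·8 + 30·1 + 20·3 + 30·8 + 20·8 = 890.
Optimal plan:
  P to D2: 80 × 1 = 80
  Q to D2: 20 × 3 = 60
  R to D1: 30 × 3 = 90
  S to D1: 20 × 6 = 120
Optimal cost = 350.
Saving = 890 − 350 = 540.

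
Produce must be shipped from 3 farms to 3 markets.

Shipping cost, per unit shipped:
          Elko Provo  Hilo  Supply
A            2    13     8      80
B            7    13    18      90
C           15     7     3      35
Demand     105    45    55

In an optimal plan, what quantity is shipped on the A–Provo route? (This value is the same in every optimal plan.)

Optimal shipments:
  A–Elko: 60 × 2 = 120
  A–Hilo: 20 × 8 = 160
  B–Elko: 45 × 7 = 315
  B–Provo: 45 × 13 = 585
  C–Hilo: 35 × 3 = 105
Total cost = 1285.
The route A→Provo is not used.

0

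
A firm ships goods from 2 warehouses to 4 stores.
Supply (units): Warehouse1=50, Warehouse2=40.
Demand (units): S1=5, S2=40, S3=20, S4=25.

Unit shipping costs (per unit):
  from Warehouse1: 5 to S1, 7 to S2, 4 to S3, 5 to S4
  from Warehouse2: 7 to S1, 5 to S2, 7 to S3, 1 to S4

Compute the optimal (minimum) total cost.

380

A cheapest plan:
  Warehouse1→S1: 5 units
  Warehouse1→S2: 25 units
  Warehouse1→S3: 20 units
  Warehouse2→S2: 15 units
  Warehouse2→S4: 25 units
Total cost = 380.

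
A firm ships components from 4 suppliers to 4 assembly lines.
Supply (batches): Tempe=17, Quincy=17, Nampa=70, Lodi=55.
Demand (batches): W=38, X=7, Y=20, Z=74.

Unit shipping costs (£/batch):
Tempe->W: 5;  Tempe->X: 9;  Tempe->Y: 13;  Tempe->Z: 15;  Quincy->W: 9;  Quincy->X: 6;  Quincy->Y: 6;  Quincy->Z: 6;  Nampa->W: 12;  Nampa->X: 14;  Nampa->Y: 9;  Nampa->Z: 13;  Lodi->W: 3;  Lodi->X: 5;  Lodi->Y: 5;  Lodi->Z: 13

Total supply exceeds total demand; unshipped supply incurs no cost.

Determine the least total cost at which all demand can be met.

One minimum-cost allocation:
  Tempe→W: 10 × £5 = £50
  Quincy→Z: 17 × £6 = £102
  Nampa→Z: 57 × £13 = £741
  Lodi→W: 28 × £3 = £84
  Lodi→X: 7 × £5 = £35
  Lodi→Y: 20 × £5 = £100
Total = 50 + 102 + 741 + 84 + 35 + 100 = £1112.

1112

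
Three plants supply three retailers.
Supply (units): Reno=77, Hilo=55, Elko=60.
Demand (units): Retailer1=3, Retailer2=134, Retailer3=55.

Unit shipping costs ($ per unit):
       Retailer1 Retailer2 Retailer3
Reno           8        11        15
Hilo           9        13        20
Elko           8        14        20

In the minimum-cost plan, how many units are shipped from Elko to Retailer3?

0

The minimum-cost plan:
  Reno->Retailer2: 22 × $11 = $242
  Reno->Retailer3: 55 × $15 = $825
  Hilo->Retailer2: 55 × $13 = $715
  Elko->Retailer1: 3 × $8 = $24
  Elko->Retailer2: 57 × $14 = $798
Total cost = $2604.
The route Elko→Retailer3 is not used.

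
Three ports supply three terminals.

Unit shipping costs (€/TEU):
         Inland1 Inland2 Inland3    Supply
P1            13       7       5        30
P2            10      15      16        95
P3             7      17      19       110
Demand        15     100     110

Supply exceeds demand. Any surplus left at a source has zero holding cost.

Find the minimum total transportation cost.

3205

A cheapest plan:
  P1->Inland3: 30 TEU
  P2->Inland2: 15 TEU
  P2->Inland3: 80 TEU
  P3->Inland1: 15 TEU
  P3->Inland2: 85 TEU
Total cost = €3205.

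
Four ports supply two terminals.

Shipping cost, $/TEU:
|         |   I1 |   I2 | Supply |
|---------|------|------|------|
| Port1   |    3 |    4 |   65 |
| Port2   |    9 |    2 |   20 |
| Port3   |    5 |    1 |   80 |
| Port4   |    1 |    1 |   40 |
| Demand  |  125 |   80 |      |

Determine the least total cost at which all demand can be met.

An optimal shipping plan:
  Port1 to I1: 65 × $3 = $195
  Port2 to I2: 20 × $2 = $40
  Port3 to I1: 20 × $5 = $100
  Port3 to I2: 60 × $1 = $60
  Port4 to I1: 40 × $1 = $40
Total = 195 + 40 + 100 + 60 + 40 = $435.

435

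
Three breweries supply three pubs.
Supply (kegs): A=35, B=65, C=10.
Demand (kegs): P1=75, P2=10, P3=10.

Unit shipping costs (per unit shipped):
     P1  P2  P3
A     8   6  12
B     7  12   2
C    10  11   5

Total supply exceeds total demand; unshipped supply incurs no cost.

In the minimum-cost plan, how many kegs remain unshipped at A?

An optimal plan:
  A->P1: 20 kegs
  A->P2: 10 kegs
  B->P1: 55 kegs
  B->P3: 10 kegs
Total cost = 625.
A ships 30 of its 35, leaving 5.

5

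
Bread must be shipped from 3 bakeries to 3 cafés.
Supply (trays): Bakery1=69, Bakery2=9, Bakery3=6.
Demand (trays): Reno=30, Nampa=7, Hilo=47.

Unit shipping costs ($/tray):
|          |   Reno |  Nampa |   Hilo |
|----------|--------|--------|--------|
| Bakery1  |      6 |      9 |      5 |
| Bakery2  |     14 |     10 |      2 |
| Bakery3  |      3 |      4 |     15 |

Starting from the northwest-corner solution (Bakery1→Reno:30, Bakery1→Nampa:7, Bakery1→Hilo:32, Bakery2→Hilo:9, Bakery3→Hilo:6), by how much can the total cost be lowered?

Current plan cost = 30·6 + 7·9 + 32·5 + 9·2 + 6·15 = $511.
Optimal plan:
  Bakery1 to Reno: 30 trays
  Bakery1 to Nampa: 1 trays
  Bakery1 to Hilo: 38 trays
  Bakery2 to Hilo: 9 trays
  Bakery3 to Nampa: 6 trays
Optimal cost = $421.
Saving = 511 − 421 = $90.

90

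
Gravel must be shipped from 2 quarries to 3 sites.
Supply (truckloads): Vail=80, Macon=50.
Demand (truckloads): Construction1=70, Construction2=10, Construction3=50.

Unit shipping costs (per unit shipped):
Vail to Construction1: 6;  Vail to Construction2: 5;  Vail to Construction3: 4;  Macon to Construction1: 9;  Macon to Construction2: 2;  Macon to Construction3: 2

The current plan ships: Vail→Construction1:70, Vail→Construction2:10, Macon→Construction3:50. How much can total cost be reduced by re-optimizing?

Current plan cost = 70·6 + 10·5 + 50·2 = 570.
Optimal plan:
  Vail to Construction1: 70 × 6 = 420
  Vail to Construction3: 10 × 4 = 40
  Macon to Construction2: 10 × 2 = 20
  Macon to Construction3: 40 × 2 = 80
Optimal cost = 560.
Saving = 570 − 560 = 10.

10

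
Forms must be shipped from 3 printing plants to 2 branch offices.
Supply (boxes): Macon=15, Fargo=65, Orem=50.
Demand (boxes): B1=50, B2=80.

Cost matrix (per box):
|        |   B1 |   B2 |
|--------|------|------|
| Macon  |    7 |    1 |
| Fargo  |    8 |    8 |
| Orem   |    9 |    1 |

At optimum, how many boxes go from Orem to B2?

Solving gives:
  Macon to B2: 15 × 1 = 15
  Fargo to B1: 50 × 8 = 400
  Fargo to B2: 15 × 8 = 120
  Orem to B2: 50 × 1 = 50
Total cost = 585.
So Orem→B2 carries 50 boxes.

50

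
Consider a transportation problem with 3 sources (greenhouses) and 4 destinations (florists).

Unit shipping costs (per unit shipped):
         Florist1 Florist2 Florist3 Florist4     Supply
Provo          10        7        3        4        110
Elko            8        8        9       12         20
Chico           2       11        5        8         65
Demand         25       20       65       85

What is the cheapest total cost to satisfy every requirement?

One minimum-cost allocation:
  Provo->Florist3: 25 × 3 = 75
  Provo->Florist4: 85 × 4 = 340
  Elko->Florist2: 20 × 8 = 160
  Chico->Florist1: 25 × 2 = 50
  Chico->Florist3: 40 × 5 = 200
Total = 75 + 340 + 160 + 50 + 200 = 825.

825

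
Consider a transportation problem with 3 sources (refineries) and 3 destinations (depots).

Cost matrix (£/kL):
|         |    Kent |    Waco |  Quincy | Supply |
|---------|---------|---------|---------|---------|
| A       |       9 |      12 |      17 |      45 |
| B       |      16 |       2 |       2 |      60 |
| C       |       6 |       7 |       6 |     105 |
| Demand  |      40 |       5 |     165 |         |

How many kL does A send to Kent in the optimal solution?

40

Solving gives:
  A to Kent: 40 × £9 = £360
  A to Waco: 5 × £12 = £60
  B to Quincy: 60 × £2 = £120
  C to Quincy: 105 × £6 = £630
Total cost = £1170.
So A→Kent carries 40 kL.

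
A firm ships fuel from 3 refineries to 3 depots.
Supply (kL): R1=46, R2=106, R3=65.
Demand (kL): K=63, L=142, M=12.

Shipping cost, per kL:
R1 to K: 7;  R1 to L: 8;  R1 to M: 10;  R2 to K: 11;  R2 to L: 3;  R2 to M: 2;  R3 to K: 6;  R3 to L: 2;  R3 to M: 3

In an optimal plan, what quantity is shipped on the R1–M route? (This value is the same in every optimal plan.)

0

Optimal shipments:
  R1–K: 46 × 7 = 322
  R2–L: 94 × 3 = 282
  R2–M: 12 × 2 = 24
  R3–K: 17 × 6 = 102
  R3–L: 48 × 2 = 96
Total cost = 826.
The route R1→M is not used.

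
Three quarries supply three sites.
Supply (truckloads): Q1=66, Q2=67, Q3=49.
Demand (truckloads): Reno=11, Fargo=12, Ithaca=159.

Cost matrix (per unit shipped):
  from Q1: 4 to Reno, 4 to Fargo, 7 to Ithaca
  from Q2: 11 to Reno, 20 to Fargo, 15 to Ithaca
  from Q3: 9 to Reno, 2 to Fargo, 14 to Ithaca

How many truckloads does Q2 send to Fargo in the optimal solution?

0

Solving gives:
  Q1 to Ithaca: 66 truckloads
  Q2 to Ithaca: 67 truckloads
  Q3 to Reno: 11 truckloads
  Q3 to Fargo: 12 truckloads
  Q3 to Ithaca: 26 truckloads
Total cost = 1954.
The route Q2→Fargo is not used.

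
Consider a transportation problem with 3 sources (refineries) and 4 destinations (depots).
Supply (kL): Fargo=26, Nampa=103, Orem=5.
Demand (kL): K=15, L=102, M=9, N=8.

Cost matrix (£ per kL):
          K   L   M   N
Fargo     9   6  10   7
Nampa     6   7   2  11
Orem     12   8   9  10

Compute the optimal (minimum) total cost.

Optimal allocation:
  Fargo to L: 18 × £6 = £108
  Fargo to N: 8 × £7 = £56
  Nampa to K: 15 × £6 = £90
  Nampa to L: 79 × £7 = £553
  Nampa to M: 9 × £2 = £18
  Orem to L: 5 × £8 = £40
Total = 108 + 56 + 90 + 553 + 18 + 40 = £865.
(Supply check: Fargo ships 26; Nampa ships 103; Orem ships 5.)

865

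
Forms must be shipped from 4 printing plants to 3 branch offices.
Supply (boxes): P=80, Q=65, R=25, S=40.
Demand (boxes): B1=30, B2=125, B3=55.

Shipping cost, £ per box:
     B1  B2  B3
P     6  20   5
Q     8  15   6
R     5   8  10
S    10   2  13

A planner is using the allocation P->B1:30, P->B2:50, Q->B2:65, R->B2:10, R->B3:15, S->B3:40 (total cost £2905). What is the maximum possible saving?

1265

Current plan cost = 30·6 + 50·20 + 65·15 + 10·8 + 15·10 + 40·13 = £2905.
Optimal plan:
  P→B1: 30 boxes
  P→B3: 50 boxes
  Q→B2: 60 boxes
  Q→B3: 5 boxes
  R→B2: 25 boxes
  S→B2: 40 boxes
Optimal cost = £1640.
Saving = 2905 − 1640 = £1265.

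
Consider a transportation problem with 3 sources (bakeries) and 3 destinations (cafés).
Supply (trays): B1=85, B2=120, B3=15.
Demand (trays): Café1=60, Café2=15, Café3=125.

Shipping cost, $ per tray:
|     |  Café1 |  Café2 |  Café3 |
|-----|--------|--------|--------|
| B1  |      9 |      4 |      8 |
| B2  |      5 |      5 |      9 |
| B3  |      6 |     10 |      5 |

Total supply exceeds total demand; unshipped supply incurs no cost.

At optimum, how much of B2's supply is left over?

Minimum-cost shipments:
  B1→Café2: 15 trays
  B1→Café3: 70 trays
  B2→Café1: 60 trays
  B2→Café3: 40 trays
  B3→Café3: 15 trays
Total cost = $1355.
B2 ships 100 of its 120, leaving 20.

20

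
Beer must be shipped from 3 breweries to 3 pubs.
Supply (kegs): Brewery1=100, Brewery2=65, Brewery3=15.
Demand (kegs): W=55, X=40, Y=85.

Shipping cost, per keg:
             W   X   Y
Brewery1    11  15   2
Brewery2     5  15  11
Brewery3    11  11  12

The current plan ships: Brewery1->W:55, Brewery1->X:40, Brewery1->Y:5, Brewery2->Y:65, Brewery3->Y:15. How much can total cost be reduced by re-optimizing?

1125

Current plan cost = 55·11 + 40·15 + 5·2 + 65·11 + 15·12 = 2110.
Optimal plan:
  Brewery1–X: 15 kegs
  Brewery1–Y: 85 kegs
  Brewery2–W: 55 kegs
  Brewery2–X: 10 kegs
  Brewery3–X: 15 kegs
Optimal cost = 985.
Saving = 2110 − 985 = 1125.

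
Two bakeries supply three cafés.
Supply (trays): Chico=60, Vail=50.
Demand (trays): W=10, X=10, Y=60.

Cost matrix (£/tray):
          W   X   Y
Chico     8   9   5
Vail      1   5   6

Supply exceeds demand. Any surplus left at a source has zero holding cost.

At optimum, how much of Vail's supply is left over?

30

Minimum-cost shipments:
  Chico–Y: 60 trays
  Vail–W: 10 trays
  Vail–X: 10 trays
Total cost = £360.
Vail ships 20 of its 50, leaving 30.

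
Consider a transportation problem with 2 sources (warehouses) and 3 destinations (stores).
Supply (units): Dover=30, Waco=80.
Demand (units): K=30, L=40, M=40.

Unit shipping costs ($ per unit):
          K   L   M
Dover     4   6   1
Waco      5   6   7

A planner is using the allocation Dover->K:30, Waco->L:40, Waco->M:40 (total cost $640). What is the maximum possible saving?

150

Current plan cost = 30·4 + 40·6 + 40·7 = $640.
Optimal plan:
  Dover–M: 30 × $1 = $30
  Waco–K: 30 × $5 = $150
  Waco–L: 40 × $6 = $240
  Waco–M: 10 × $7 = $70
Optimal cost = $490.
Saving = 640 − 490 = $150.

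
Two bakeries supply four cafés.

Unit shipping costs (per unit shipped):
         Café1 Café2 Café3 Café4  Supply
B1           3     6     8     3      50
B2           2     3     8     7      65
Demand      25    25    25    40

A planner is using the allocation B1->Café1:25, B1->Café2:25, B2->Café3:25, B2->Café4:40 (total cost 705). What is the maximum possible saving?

Current plan cost = 25·3 + 25·6 + 25·8 + 40·7 = 705.
Optimal plan:
  B1->Café3: 10 × 8 = 80
  B1->Café4: 40 × 3 = 120
  B2->Café1: 25 × 2 = 50
  B2->Café2: 25 × 3 = 75
  B2->Café3: 15 × 8 = 120
Optimal cost = 445.
Saving = 705 − 445 = 260.

260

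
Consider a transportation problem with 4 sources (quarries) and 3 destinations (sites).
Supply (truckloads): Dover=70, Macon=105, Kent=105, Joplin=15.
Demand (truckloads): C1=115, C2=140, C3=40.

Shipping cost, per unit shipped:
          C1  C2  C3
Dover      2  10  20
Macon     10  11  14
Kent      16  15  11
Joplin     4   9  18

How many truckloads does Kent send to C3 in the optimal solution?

Optimal shipments:
  Dover->C1: 70 × 2 = 140
  Macon->C1: 30 × 10 = 300
  Macon->C2: 75 × 11 = 825
  Kent->C2: 65 × 15 = 975
  Kent->C3: 40 × 11 = 440
  Joplin->C1: 15 × 4 = 60
Total cost = 2740.
So Kent→C3 carries 40 truckloads.

40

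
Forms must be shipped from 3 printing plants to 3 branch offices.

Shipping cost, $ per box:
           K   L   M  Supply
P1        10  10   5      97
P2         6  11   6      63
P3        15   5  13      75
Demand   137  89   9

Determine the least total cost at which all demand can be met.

1678

Optimal allocation:
  P1–K: 74 × $10 = $740
  P1–L: 14 × $10 = $140
  P1–M: 9 × $5 = $45
  P2–K: 63 × $6 = $378
  P3–L: 75 × $5 = $375
Total = 740 + 140 + 45 + 378 + 375 = $1678.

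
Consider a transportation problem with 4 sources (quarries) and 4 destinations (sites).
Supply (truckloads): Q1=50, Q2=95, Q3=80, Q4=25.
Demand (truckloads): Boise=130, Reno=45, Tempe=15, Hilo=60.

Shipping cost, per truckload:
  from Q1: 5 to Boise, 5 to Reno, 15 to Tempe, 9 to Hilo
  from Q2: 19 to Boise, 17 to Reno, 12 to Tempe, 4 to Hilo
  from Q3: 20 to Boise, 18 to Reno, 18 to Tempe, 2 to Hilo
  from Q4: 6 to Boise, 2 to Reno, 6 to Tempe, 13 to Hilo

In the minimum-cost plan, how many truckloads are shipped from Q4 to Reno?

Optimal shipments:
  Q1->Boise: 50 × 5 = 250
  Q2->Boise: 60 × 19 = 1140
  Q2->Reno: 20 × 17 = 340
  Q2->Tempe: 15 × 12 = 180
  Q3->Boise: 20 × 20 = 400
  Q3->Hilo: 60 × 2 = 120
  Q4->Reno: 25 × 2 = 50
Total cost = 2480.
So Q4→Reno carries 25 truckloads.

25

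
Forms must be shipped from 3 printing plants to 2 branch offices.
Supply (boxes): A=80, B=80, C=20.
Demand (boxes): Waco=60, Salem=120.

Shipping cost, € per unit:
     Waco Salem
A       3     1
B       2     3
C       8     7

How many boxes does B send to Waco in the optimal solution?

Optimal shipments:
  A->Salem: 80 × €1 = €80
  B->Waco: 60 × €2 = €120
  B->Salem: 20 × €3 = €60
  C->Salem: 20 × €7 = €140
Total cost = €400.
So B→Waco carries 60 boxes.

60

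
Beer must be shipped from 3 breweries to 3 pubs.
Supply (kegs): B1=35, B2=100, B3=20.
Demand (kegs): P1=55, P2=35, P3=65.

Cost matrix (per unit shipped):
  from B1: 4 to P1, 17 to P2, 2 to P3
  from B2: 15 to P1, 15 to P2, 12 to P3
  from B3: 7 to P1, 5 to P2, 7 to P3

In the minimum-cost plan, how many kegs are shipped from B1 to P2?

Solving gives:
  B1 to P1: 35 kegs
  B2 to P1: 20 kegs
  B2 to P2: 15 kegs
  B2 to P3: 65 kegs
  B3 to P2: 20 kegs
Total cost = 1545.
The route B1→P2 is not used.

0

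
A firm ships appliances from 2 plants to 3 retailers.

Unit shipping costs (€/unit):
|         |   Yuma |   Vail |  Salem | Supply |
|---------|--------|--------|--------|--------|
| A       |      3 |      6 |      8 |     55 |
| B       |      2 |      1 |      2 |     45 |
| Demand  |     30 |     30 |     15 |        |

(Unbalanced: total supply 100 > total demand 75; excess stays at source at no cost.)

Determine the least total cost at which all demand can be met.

150

One minimum-cost allocation:
  A->Yuma: 30 × €3 = €90
  B->Vail: 30 × €1 = €30
  B->Salem: 15 × €2 = €30
Total = 90 + 30 + 30 = €150.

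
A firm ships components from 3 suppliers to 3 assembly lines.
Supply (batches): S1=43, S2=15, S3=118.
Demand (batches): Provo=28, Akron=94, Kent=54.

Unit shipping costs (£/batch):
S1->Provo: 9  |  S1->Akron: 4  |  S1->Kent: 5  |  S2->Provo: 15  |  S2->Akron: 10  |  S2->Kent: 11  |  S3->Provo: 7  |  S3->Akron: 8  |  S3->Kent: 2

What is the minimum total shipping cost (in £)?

914

A cheapest plan:
  S1→Akron: 43 × £4 = £172
  S2→Akron: 15 × £10 = £150
  S3→Provo: 28 × £7 = £196
  S3→Akron: 36 × £8 = £288
  S3→Kent: 54 × £2 = £108
Total = 172 + 150 + 196 + 288 + 108 = £914.
(Supply check: S1 ships 43; S2 ships 15; S3 ships 118.)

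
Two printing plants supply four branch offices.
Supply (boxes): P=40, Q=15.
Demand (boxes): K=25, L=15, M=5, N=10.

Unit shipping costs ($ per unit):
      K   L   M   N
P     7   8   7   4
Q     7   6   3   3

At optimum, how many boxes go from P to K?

Optimal shipments:
  P to K: 25 × $7 = $175
  P to L: 5 × $8 = $40
  P to N: 10 × $4 = $40
  Q to L: 10 × $6 = $60
  Q to M: 5 × $3 = $15
Total cost = $330.
So P→K carries 25 boxes.

25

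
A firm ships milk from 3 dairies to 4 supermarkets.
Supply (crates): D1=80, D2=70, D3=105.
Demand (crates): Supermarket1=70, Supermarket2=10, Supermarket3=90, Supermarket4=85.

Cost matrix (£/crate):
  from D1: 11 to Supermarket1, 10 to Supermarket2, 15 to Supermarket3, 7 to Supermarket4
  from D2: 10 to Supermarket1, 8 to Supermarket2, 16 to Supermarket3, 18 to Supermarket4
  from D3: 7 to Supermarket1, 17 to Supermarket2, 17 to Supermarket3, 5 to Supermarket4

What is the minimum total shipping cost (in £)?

A cheapest plan:
  D1–Supermarket3: 30 crates
  D1–Supermarket4: 50 crates
  D2–Supermarket2: 10 crates
  D2–Supermarket3: 60 crates
  D3–Supermarket1: 70 crates
  D3–Supermarket4: 35 crates
Total cost = £2505.

2505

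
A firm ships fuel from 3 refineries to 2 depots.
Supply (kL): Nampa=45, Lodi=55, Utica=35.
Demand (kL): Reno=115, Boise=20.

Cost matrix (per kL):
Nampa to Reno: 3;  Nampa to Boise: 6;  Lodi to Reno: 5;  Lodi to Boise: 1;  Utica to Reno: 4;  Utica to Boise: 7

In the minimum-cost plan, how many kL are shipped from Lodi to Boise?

20

The minimum-cost plan:
  Nampa→Reno: 45 × 3 = 135
  Lodi→Reno: 35 × 5 = 175
  Lodi→Boise: 20 × 1 = 20
  Utica→Reno: 35 × 4 = 140
Total cost = 470.
So Lodi→Boise carries 20 kL.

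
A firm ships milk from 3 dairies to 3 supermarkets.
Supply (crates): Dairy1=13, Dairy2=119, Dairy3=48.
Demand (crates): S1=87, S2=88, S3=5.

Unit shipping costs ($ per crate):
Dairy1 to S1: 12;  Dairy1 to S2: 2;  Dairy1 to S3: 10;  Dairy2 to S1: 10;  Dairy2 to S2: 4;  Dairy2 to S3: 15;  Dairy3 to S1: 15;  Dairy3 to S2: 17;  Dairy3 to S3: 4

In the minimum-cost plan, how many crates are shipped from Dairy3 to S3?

The minimum-cost plan:
  Dairy1–S2: 13 crates
  Dairy2–S1: 44 crates
  Dairy2–S2: 75 crates
  Dairy3–S1: 43 crates
  Dairy3–S3: 5 crates
Total cost = $1431.
So Dairy3→S3 carries 5 crates.

5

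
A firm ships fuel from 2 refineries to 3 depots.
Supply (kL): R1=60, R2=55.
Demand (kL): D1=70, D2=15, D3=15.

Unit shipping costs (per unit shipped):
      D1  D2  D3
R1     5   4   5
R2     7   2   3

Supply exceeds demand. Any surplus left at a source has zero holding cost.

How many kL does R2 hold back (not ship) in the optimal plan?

An optimal plan:
  R1–D1: 60 × 5 = 300
  R2–D1: 10 × 7 = 70
  R2–D2: 15 × 2 = 30
  R2–D3: 15 × 3 = 45
Total cost = 445.
R2 ships 40 of its 55, leaving 15.

15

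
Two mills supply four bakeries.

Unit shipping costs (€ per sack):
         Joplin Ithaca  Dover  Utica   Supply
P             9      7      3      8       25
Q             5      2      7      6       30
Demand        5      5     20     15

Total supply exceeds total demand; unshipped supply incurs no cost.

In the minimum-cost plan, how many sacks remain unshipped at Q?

5

Minimum-cost shipments:
  P→Dover: 20 sacks
  Q→Joplin: 5 sacks
  Q→Ithaca: 5 sacks
  Q→Utica: 15 sacks
Total cost = €185.
Q ships 25 of its 30, leaving 5.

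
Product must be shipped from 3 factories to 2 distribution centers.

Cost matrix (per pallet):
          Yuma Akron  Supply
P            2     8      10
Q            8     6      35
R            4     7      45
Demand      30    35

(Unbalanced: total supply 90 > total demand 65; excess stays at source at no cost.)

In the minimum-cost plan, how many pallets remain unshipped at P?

0

An optimal plan:
  P→Yuma: 10 × 2 = 20
  Q→Akron: 35 × 6 = 210
  R→Yuma: 20 × 4 = 80
Total cost = 310.
P ships 10 of its 10, leaving 0.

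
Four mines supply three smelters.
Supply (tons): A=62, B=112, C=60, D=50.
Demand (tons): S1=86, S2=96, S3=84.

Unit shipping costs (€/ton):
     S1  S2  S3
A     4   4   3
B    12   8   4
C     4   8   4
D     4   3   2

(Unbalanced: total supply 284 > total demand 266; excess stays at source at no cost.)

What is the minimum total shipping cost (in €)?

1054

Optimal allocation:
  A–S1: 26 × €4 = €104
  A–S2: 36 × €4 = €144
  B–S2: 10 × €8 = €80
  B–S3: 84 × €4 = €336
  C–S1: 60 × €4 = €240
  D–S2: 50 × €3 = €150
Total = 104 + 144 + 80 + 336 + 240 + 150 = €1054.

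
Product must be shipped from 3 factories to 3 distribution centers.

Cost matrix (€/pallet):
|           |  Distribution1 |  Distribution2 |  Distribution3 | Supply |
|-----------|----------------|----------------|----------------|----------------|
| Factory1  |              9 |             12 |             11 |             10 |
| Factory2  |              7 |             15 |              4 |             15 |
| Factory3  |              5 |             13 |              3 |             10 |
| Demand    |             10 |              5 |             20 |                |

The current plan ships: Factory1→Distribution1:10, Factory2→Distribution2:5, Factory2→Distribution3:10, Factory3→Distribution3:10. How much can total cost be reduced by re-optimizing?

30

Current plan cost = 10·9 + 5·15 + 10·4 + 10·3 = €235.
Optimal plan:
  Factory1–Distribution1: 5 pallets
  Factory1–Distribution2: 5 pallets
  Factory2–Distribution3: 15 pallets
  Factory3–Distribution1: 5 pallets
  Factory3–Distribution3: 5 pallets
Optimal cost = €205.
Saving = 235 − 205 = €30.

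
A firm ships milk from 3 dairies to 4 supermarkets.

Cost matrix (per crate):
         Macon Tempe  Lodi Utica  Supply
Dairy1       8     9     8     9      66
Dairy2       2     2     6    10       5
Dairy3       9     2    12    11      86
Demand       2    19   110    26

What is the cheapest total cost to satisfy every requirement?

An optimal shipping plan:
  Dairy1 to Lodi: 66 × 8 = 528
  Dairy2 to Macon: 2 × 2 = 4
  Dairy2 to Lodi: 3 × 6 = 18
  Dairy3 to Tempe: 19 × 2 = 38
  Dairy3 to Lodi: 41 × 12 = 492
  Dairy3 to Utica: 26 × 11 = 286
Total = 528 + 4 + 18 + 38 + 492 + 286 = 1366.

1366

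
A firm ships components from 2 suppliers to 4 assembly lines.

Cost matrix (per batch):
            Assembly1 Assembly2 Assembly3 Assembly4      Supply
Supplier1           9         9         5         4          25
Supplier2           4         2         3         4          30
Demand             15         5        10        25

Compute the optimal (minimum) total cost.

Optimal allocation:
  Supplier1–Assembly4: 25 batches
  Supplier2–Assembly1: 15 batches
  Supplier2–Assembly2: 5 batches
  Supplier2–Assembly3: 10 batches
Total cost = 200.
(Supply check: Supplier1 ships 25; Supplier2 ships 30.)

200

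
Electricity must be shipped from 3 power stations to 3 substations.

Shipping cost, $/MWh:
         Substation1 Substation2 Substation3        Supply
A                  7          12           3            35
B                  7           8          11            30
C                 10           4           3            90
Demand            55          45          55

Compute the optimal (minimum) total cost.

One minimum-cost allocation:
  A→Substation1: 25 × $7 = $175
  A→Substation3: 10 × $3 = $30
  B→Substation1: 30 × $7 = $210
  C→Substation2: 45 × $4 = $180
  C→Substation3: 45 × $3 = $135
Total = 175 + 30 + 210 + 180 + 135 = $730.
(Supply check: A ships 35; B ships 30; C ships 90.)

730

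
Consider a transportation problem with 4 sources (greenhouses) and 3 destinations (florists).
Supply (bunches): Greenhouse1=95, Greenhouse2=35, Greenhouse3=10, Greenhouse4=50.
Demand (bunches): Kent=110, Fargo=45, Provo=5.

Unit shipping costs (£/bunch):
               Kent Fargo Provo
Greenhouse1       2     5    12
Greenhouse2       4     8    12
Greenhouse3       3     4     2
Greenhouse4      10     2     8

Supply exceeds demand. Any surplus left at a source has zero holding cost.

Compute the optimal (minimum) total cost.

An optimal shipping plan:
  Greenhouse1->Kent: 95 × £2 = £190
  Greenhouse2->Kent: 10 × £4 = £40
  Greenhouse3->Kent: 5 × £3 = £15
  Greenhouse3->Provo: 5 × £2 = £10
  Greenhouse4->Fargo: 45 × £2 = £90
Total = 190 + 40 + 15 + 10 + 90 = £345.
(Supply check: Greenhouse1 ships 95; Greenhouse2 ships 10; Greenhouse3 ships 10; Greenhouse4 ships 45.)

345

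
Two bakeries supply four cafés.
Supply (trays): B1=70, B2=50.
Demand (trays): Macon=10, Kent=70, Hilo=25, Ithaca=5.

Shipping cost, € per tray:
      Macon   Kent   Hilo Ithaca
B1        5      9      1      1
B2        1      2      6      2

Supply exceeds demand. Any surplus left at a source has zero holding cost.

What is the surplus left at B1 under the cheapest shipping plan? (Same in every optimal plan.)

An optimal plan:
  B1→Macon: 10 × €5 = €50
  B1→Kent: 20 × €9 = €180
  B1→Hilo: 25 × €1 = €25
  B1→Ithaca: 5 × €1 = €5
  B2→Kent: 50 × €2 = €100
Total cost = €360.
B1 ships 60 of its 70, leaving 10.

10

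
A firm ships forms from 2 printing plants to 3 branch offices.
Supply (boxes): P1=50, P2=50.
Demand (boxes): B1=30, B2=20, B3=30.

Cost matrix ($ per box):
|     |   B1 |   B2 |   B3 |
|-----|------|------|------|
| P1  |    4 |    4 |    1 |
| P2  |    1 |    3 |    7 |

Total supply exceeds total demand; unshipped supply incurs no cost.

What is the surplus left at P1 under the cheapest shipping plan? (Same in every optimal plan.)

20

Minimum-cost shipments:
  P1 to B3: 30 × $1 = $30
  P2 to B1: 30 × $1 = $30
  P2 to B2: 20 × $3 = $60
Total cost = $120.
P1 ships 30 of its 50, leaving 20.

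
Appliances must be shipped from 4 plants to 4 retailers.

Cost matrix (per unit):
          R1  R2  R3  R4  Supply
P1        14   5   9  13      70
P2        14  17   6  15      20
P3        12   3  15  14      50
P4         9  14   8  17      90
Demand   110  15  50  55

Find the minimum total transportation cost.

One minimum-cost allocation:
  P1–R3: 30 × 9 = 270
  P1–R4: 40 × 13 = 520
  P2–R3: 20 × 6 = 120
  P3–R1: 20 × 12 = 240
  P3–R2: 15 × 3 = 45
  P3–R4: 15 × 14 = 210
  P4–R1: 90 × 9 = 810
Total = 270 + 520 + 120 + 240 + 45 + 210 + 810 = 2215.
(Supply check: P1 ships 70; P2 ships 20; P3 ships 50; P4 ships 90.)

2215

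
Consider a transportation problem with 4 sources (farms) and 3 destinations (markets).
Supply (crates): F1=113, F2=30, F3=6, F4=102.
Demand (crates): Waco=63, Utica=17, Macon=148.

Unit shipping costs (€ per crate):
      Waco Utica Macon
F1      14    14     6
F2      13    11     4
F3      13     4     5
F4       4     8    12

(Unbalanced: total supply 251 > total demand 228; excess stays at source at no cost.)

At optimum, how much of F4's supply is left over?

23

An optimal plan:
  F1 to Macon: 113 × €6 = €678
  F2 to Macon: 30 × €4 = €120
  F3 to Utica: 1 × €4 = €4
  F3 to Macon: 5 × €5 = €25
  F4 to Waco: 63 × €4 = €252
  F4 to Utica: 16 × €8 = €128
Total cost = €1207.
F4 ships 79 of its 102, leaving 23.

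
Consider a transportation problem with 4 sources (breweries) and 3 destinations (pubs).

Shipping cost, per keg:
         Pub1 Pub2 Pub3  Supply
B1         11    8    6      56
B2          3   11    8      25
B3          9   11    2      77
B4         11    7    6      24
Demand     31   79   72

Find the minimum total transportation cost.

883

One minimum-cost allocation:
  B1->Pub1: 1 × 11 = 11
  B1->Pub2: 55 × 8 = 440
  B2->Pub1: 25 × 3 = 75
  B3->Pub1: 5 × 9 = 45
  B3->Pub3: 72 × 2 = 144
  B4->Pub2: 24 × 7 = 168
Total = 11 + 440 + 75 + 45 + 144 + 168 = 883.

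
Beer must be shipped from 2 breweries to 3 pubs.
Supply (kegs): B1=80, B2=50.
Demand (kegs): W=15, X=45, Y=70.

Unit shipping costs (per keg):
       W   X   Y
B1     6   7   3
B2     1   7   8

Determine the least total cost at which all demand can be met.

Optimal allocation:
  B1->X: 10 kegs
  B1->Y: 70 kegs
  B2->W: 15 kegs
  B2->X: 35 kegs
Total cost = 540.
(Supply check: B1 ships 80; B2 ships 50.)

540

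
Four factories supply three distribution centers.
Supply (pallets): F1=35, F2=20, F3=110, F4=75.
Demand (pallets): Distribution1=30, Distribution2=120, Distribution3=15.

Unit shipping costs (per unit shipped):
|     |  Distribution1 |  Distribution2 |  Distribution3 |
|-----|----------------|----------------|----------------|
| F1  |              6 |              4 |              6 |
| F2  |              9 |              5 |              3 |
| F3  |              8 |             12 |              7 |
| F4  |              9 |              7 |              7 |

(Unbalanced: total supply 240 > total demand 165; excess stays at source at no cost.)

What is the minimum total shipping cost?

1020

A cheapest plan:
  F1–Distribution2: 35 × 4 = 140
  F2–Distribution2: 10 × 5 = 50
  F2–Distribution3: 10 × 3 = 30
  F3–Distribution1: 30 × 8 = 240
  F3–Distribution3: 5 × 7 = 35
  F4–Distribution2: 75 × 7 = 525
Total = 140 + 50 + 30 + 240 + 35 + 525 = 1020.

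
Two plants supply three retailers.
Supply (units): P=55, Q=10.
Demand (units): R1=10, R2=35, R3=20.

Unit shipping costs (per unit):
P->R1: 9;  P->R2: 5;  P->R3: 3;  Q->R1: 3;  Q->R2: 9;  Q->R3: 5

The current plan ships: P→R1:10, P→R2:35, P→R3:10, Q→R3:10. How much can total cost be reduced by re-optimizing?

Current plan cost = 10·9 + 35·5 + 10·3 + 10·5 = 345.
Optimal plan:
  P→R2: 35 × 5 = 175
  P→R3: 20 × 3 = 60
  Q→R1: 10 × 3 = 30
Optimal cost = 265.
Saving = 345 − 265 = 80.

80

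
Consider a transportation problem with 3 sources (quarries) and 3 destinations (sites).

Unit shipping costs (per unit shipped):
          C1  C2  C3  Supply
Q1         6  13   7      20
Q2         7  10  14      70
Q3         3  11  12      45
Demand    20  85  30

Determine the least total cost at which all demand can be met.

1185

A cheapest plan:
  Q1–C3: 20 × 7 = 140
  Q2–C2: 70 × 10 = 700
  Q3–C1: 20 × 3 = 60
  Q3–C2: 15 × 11 = 165
  Q3–C3: 10 × 12 = 120
Total = 140 + 700 + 60 + 165 + 120 = 1185.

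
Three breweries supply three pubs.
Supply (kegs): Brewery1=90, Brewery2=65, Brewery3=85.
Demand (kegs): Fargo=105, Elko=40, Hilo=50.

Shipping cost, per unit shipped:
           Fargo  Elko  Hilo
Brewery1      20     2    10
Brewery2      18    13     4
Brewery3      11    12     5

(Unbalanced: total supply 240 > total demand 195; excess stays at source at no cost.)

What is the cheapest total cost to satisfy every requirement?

1585

One minimum-cost allocation:
  Brewery1 to Fargo: 5 × 20 = 100
  Brewery1 to Elko: 40 × 2 = 80
  Brewery2 to Fargo: 15 × 18 = 270
  Brewery2 to Hilo: 50 × 4 = 200
  Brewery3 to Fargo: 85 × 11 = 935
Total = 100 + 80 + 270 + 200 + 935 = 1585.
(Supply check: Brewery1 ships 45; Brewery2 ships 65; Brewery3 ships 85.)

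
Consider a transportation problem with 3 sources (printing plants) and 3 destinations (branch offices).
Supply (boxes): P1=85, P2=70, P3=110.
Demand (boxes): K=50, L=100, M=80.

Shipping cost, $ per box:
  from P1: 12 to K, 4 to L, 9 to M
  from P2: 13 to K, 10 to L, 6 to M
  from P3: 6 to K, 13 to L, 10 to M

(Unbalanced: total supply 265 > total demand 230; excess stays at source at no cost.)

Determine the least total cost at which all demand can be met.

1355

An optimal shipping plan:
  P1–L: 85 × $4 = $340
  P2–M: 70 × $6 = $420
  P3–K: 50 × $6 = $300
  P3–L: 15 × $13 = $195
  P3–M: 10 × $10 = $100
Total = 340 + 420 + 300 + 195 + 100 = $1355.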